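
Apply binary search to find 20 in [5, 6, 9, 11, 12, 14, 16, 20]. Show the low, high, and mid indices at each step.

Binary search for 20 in [5, 6, 9, 11, 12, 14, 16, 20]:

lo=0, hi=7, mid=3, arr[mid]=11 -> 11 < 20, search right half
lo=4, hi=7, mid=5, arr[mid]=14 -> 14 < 20, search right half
lo=6, hi=7, mid=6, arr[mid]=16 -> 16 < 20, search right half
lo=7, hi=7, mid=7, arr[mid]=20 -> Found target at index 7!

Binary search finds 20 at index 7 after 4 comparisons. The search repeatedly halves the search space by comparing with the middle element.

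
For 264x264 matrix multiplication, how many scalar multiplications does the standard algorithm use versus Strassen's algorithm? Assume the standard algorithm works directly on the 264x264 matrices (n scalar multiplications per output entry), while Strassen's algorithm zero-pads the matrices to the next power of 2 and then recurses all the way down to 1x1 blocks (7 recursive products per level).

Matrix multiplication for 264x264 matrices:

Strassen's algorithm requires power-of-2 dimensions. Pad 264x264 to 512x512 (next power of 2).

Standard algorithm: 264^3 = 18399744 multiplications
Strassen's algorithm: 7^(log2(512)) = 7^9 = 40353607 multiplications
Difference: 18399744 - 40353607 = -21953863 (Strassen uses MORE here due to padding overhead — for small or just-over-power-of-2 n, padding can outweigh the per-level savings)

Standard: 18399744 multiplications (264^3). Strassen: 40353607 multiplications (7^9, after padding to 512x512). Strassen reduces 8 recursive multiplications to 7 at each level.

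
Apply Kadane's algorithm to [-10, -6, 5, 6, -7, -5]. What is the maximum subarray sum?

Using Kadane's algorithm on [-10, -6, 5, 6, -7, -5]:

Scanning through the array:
Position 1 (value -6): max_ending_here = -6, max_so_far = -6
Position 2 (value 5): max_ending_here = 5, max_so_far = 5
Position 3 (value 6): max_ending_here = 11, max_so_far = 11
Position 4 (value -7): max_ending_here = 4, max_so_far = 11
Position 5 (value -5): max_ending_here = -1, max_so_far = 11

Maximum subarray: [5, 6]
Maximum sum: 11

The maximum subarray is [5, 6] with sum 11. This subarray runs from index 2 to index 3.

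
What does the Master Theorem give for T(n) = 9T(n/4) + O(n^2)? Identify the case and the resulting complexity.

Master Theorem for T(n) = 9T(n/4) + O(n^2):

a = 9, b = 4, c = 2
log_b(a) = log_4(9) = 1.5850

Case 3: c = 2 > log_4(9) = 1.5850
T(n) = O(n^2) = O(n^2)

For T(n) = 9T(n/4) + O(n^2): log_4(9) = 1.5850. This is Case 3 of the Master Theorem (c > log_b(a), work dominated by root), giving O(n^2).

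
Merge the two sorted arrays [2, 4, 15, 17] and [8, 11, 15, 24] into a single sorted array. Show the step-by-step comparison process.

Merging process:

Compare 2 vs 8: take 2 from left. Merged: [2]
Compare 4 vs 8: take 4 from left. Merged: [2, 4]
Compare 15 vs 8: take 8 from right. Merged: [2, 4, 8]
Compare 15 vs 11: take 11 from right. Merged: [2, 4, 8, 11]
Compare 15 vs 15: take 15 from left. Merged: [2, 4, 8, 11, 15]
Compare 17 vs 15: take 15 from right. Merged: [2, 4, 8, 11, 15, 15]
Compare 17 vs 24: take 17 from left. Merged: [2, 4, 8, 11, 15, 15, 17]
Append remaining from right: [24]. Merged: [2, 4, 8, 11, 15, 15, 17, 24]

Final merged array: [2, 4, 8, 11, 15, 15, 17, 24]
Total comparisons: 7

The merged array is [2, 4, 8, 11, 15, 15, 17, 24], requiring 7 comparisons. The merge step runs in O(n) time where n is the total number of elements.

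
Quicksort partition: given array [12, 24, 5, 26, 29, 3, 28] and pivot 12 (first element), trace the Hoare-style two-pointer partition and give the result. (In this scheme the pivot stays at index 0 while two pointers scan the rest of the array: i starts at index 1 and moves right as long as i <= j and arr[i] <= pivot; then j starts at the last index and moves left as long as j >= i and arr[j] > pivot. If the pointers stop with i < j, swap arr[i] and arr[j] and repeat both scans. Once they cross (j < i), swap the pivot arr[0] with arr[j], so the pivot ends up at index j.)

Hoare-style two-pointer partition with pivot = 12:

Initial array: [12, 24, 5, 26, 29, 3, 28]

Pointers start at i = 1, j = 6.
i stops at index 1 (arr[1]=24 > 12), j stops at index 5 (arr[5]=3 <= 12): swap arr[1] and arr[5], array becomes [12, 3, 5, 26, 29, 24, 28]
i ends at 3, j ends at 2: the pointers have crossed (j < i), so scanning stops.

Swap pivot arr[0] with arr[2] to place pivot at position 2: [5, 3, 12, 26, 29, 24, 28]
Pivot position: 2

After partitioning with pivot 12, the array becomes [5, 3, 12, 26, 29, 24, 28]. The pivot is placed at index 2. All elements to the left of the pivot are <= 12, and all elements to the right are > 12.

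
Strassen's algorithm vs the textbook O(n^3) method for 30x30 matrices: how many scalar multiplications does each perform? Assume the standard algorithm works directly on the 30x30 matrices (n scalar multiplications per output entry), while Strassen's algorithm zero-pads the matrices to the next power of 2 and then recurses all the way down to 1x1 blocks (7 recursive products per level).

Matrix multiplication for 30x30 matrices:

Strassen's algorithm requires power-of-2 dimensions. Pad 30x30 to 32x32 (next power of 2).

Standard algorithm: 30^3 = 27000 multiplications
Strassen's algorithm: 7^(log2(32)) = 7^5 = 16807 multiplications
Savings: 27000 - 16807 = 10193 multiplications

Standard: 27000 multiplications (30^3). Strassen: 16807 multiplications (7^5, after padding to 32x32). Strassen reduces 8 recursive multiplications to 7 at each level.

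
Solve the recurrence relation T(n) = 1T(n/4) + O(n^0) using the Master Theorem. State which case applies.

Master Theorem for T(n) = 1T(n/4) + O(n^0):

a = 1, b = 4, c = 0
log_b(a) = log_4(1) = 0.0000

Case 2: c = 0 = log_4(1) = 0.0000
T(n) = O(n^0 log n) = O(log n)

For T(n) = 1T(n/4) + O(n^0): log_4(1) = 0.0000. This is Case 2 of the Master Theorem (c = log_b(a), equal work at all levels), giving O(log n).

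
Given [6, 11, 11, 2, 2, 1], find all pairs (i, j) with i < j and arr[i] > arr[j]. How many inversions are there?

Finding inversions in [6, 11, 11, 2, 2, 1]:

(0, 3): arr[0]=6 > arr[3]=2
(0, 4): arr[0]=6 > arr[4]=2
(0, 5): arr[0]=6 > arr[5]=1
(1, 3): arr[1]=11 > arr[3]=2
(1, 4): arr[1]=11 > arr[4]=2
(1, 5): arr[1]=11 > arr[5]=1
(2, 3): arr[2]=11 > arr[3]=2
(2, 4): arr[2]=11 > arr[4]=2
(2, 5): arr[2]=11 > arr[5]=1
(3, 5): arr[3]=2 > arr[5]=1
(4, 5): arr[4]=2 > arr[5]=1

Total inversions: 11

The array has 11 inversion(s): (0,3), (0,4), (0,5), (1,3), (1,4), (1,5), (2,3), (2,4), (2,5), (3,5), (4,5). Each pair (i,j) satisfies i < j and arr[i] > arr[j].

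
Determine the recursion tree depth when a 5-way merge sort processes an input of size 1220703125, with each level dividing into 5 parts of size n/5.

For divide and conquer with division factor 5:

Problem sizes at each level:
Level 0: 1220703125
Level 1: 244140625
Level 2: 48828125
Level 3: 9765625
Level 4: 1953125
Level 5: 390625
Level 6: 78125
Level 7: 15625
Level 8: 3125
Level 9: 625
Level 10: 125
Level 11: 25
Level 12: 5
Level 13: 1

The root is level 0 and the size-1 base case is level 13 (the tree spans levels 0 through 13, i.e. 14 levels counting the root), so the depth is the number of divisions: log_5(1220703125) = 13

The recursion tree depth is log_5(1220703125) = 13. At each level, the problem size is divided by 5, so it takes 13 divisions to reduce to a base case of size 1. The algorithm makes 5 recursive calls at each level.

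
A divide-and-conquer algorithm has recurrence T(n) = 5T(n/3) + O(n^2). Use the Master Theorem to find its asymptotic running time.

Master Theorem for T(n) = 5T(n/3) + O(n^2):

a = 5, b = 3, c = 2
log_b(a) = log_3(5) = 1.4650

Case 3: c = 2 > log_3(5) = 1.4650
T(n) = O(n^2) = O(n^2)

For T(n) = 5T(n/3) + O(n^2): log_3(5) = 1.4650. This is Case 3 of the Master Theorem (c > log_b(a), work dominated by root), giving O(n^2).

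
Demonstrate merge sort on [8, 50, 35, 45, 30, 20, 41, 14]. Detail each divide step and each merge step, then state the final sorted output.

Merge sort trace:

Split: [8, 50, 35, 45, 30, 20, 41, 14] -> [8, 50, 35, 45] and [30, 20, 41, 14]
  Split: [8, 50, 35, 45] -> [8, 50] and [35, 45]
    Split: [8, 50] -> [8] and [50]
    Merge: [8] + [50] -> [8, 50]
    Split: [35, 45] -> [35] and [45]
    Merge: [35] + [45] -> [35, 45]
  Merge: [8, 50] + [35, 45] -> [8, 35, 45, 50]
  Split: [30, 20, 41, 14] -> [30, 20] and [41, 14]
    Split: [30, 20] -> [30] and [20]
    Merge: [30] + [20] -> [20, 30]
    Split: [41, 14] -> [41] and [14]
    Merge: [41] + [14] -> [14, 41]
  Merge: [20, 30] + [14, 41] -> [14, 20, 30, 41]
Merge: [8, 35, 45, 50] + [14, 20, 30, 41] -> [8, 14, 20, 30, 35, 41, 45, 50]

Final sorted array: [8, 14, 20, 30, 35, 41, 45, 50]

The merge sort proceeds by recursively splitting the array and merging sorted halves.
After all merges, the sorted array is [8, 14, 20, 30, 35, 41, 45, 50].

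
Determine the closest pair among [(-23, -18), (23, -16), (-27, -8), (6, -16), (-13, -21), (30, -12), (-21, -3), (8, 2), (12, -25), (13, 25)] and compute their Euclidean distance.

Computing all pairwise distances among 10 points:

d((-23, -18), (23, -16)) = 46.0435
d((-23, -18), (-27, -8)) = 10.7703
d((-23, -18), (6, -16)) = 29.0689
d((-23, -18), (-13, -21)) = 10.4403
d((-23, -18), (30, -12)) = 53.3385
d((-23, -18), (-21, -3)) = 15.1327
d((-23, -18), (8, 2)) = 36.8917
d((-23, -18), (12, -25)) = 35.6931
d((-23, -18), (13, 25)) = 56.0803
d((23, -16), (-27, -8)) = 50.636
d((23, -16), (6, -16)) = 17.0
d((23, -16), (-13, -21)) = 36.3456
d((23, -16), (30, -12)) = 8.0623
d((23, -16), (-21, -3)) = 45.8803
d((23, -16), (8, 2)) = 23.4307
d((23, -16), (12, -25)) = 14.2127
d((23, -16), (13, 25)) = 42.2019
d((-27, -8), (6, -16)) = 33.9559
d((-27, -8), (-13, -21)) = 19.105
d((-27, -8), (30, -12)) = 57.1402
d((-27, -8), (-21, -3)) = 7.8102 <-- minimum
d((-27, -8), (8, 2)) = 36.4005
d((-27, -8), (12, -25)) = 42.5441
d((-27, -8), (13, 25)) = 51.8556
d((6, -16), (-13, -21)) = 19.6469
d((6, -16), (30, -12)) = 24.3311
d((6, -16), (-21, -3)) = 29.9666
d((6, -16), (8, 2)) = 18.1108
d((6, -16), (12, -25)) = 10.8167
d((6, -16), (13, 25)) = 41.5933
d((-13, -21), (30, -12)) = 43.9318
d((-13, -21), (-21, -3)) = 19.6977
d((-13, -21), (8, 2)) = 31.1448
d((-13, -21), (12, -25)) = 25.318
d((-13, -21), (13, 25)) = 52.8394
d((30, -12), (-21, -3)) = 51.788
d((30, -12), (8, 2)) = 26.0768
d((30, -12), (12, -25)) = 22.2036
d((30, -12), (13, 25)) = 40.7185
d((-21, -3), (8, 2)) = 29.4279
d((-21, -3), (12, -25)) = 39.6611
d((-21, -3), (13, 25)) = 44.0454
d((8, 2), (12, -25)) = 27.2947
d((8, 2), (13, 25)) = 23.5372
d((12, -25), (13, 25)) = 50.01

Closest pair: (-27, -8) and (-21, -3) with distance 7.8102

The closest pair is (-27, -8) and (-21, -3) with Euclidean distance 7.8102. For 10 points, brute-force pairwise comparison is shown above. For large n, the divide-and-conquer algorithm (sort by x, recurse on halves, check the dividing strip) achieves O(n log n).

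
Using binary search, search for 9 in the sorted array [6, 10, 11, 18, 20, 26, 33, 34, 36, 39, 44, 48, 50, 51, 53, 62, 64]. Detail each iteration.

Binary search for 9 in [6, 10, 11, 18, 20, 26, 33, 34, 36, 39, 44, 48, 50, 51, 53, 62, 64]:

lo=0, hi=16, mid=8, arr[mid]=36 -> 36 > 9, search left half
lo=0, hi=7, mid=3, arr[mid]=18 -> 18 > 9, search left half
lo=0, hi=2, mid=1, arr[mid]=10 -> 10 > 9, search left half
lo=0, hi=0, mid=0, arr[mid]=6 -> 6 < 9, search right half
lo=1 > hi=0, target 9 not found

Binary search determines that 9 is not in the array after 4 comparisons. The search space was exhausted without finding the target.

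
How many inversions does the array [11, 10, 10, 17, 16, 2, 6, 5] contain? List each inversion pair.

Finding inversions in [11, 10, 10, 17, 16, 2, 6, 5]:

(0, 1): arr[0]=11 > arr[1]=10
(0, 2): arr[0]=11 > arr[2]=10
(0, 5): arr[0]=11 > arr[5]=2
(0, 6): arr[0]=11 > arr[6]=6
(0, 7): arr[0]=11 > arr[7]=5
(1, 5): arr[1]=10 > arr[5]=2
(1, 6): arr[1]=10 > arr[6]=6
(1, 7): arr[1]=10 > arr[7]=5
(2, 5): arr[2]=10 > arr[5]=2
(2, 6): arr[2]=10 > arr[6]=6
(2, 7): arr[2]=10 > arr[7]=5
(3, 4): arr[3]=17 > arr[4]=16
(3, 5): arr[3]=17 > arr[5]=2
(3, 6): arr[3]=17 > arr[6]=6
(3, 7): arr[3]=17 > arr[7]=5
(4, 5): arr[4]=16 > arr[5]=2
(4, 6): arr[4]=16 > arr[6]=6
(4, 7): arr[4]=16 > arr[7]=5
(6, 7): arr[6]=6 > arr[7]=5

Total inversions: 19

The array has 19 inversion(s): (0,1), (0,2), (0,5), (0,6), (0,7), (1,5), (1,6), (1,7), (2,5), (2,6), (2,7), (3,4), (3,5), (3,6), (3,7), (4,5), (4,6), (4,7), (6,7). Each pair (i,j) satisfies i < j and arr[i] > arr[j].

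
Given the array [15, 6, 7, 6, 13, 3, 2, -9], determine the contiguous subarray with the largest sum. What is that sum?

Using Kadane's algorithm on [15, 6, 7, 6, 13, 3, 2, -9]:

Scanning through the array:
Position 1 (value 6): max_ending_here = 21, max_so_far = 21
Position 2 (value 7): max_ending_here = 28, max_so_far = 28
Position 3 (value 6): max_ending_here = 34, max_so_far = 34
Position 4 (value 13): max_ending_here = 47, max_so_far = 47
Position 5 (value 3): max_ending_here = 50, max_so_far = 50
Position 6 (value 2): max_ending_here = 52, max_so_far = 52
Position 7 (value -9): max_ending_here = 43, max_so_far = 52

Maximum subarray: [15, 6, 7, 6, 13, 3, 2]
Maximum sum: 52

The maximum subarray is [15, 6, 7, 6, 13, 3, 2] with sum 52. This subarray runs from index 0 to index 6.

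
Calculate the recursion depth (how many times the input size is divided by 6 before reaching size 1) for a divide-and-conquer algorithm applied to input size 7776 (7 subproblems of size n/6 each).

For divide and conquer with division factor 6:

Problem sizes at each level:
Level 0: 7776
Level 1: 1296
Level 2: 216
Level 3: 36
Level 4: 6
Level 5: 1

The root is level 0 and the size-1 base case is level 5 (the tree spans levels 0 through 5, i.e. 6 levels counting the root), so the depth is the number of divisions: log_6(7776) = 5

The recursion tree depth is log_6(7776) = 5. At each level, the problem size is divided by 6, so it takes 5 divisions to reduce to a base case of size 1. The algorithm makes 7 recursive calls at each level.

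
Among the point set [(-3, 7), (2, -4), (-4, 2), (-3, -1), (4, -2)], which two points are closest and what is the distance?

Computing all pairwise distances among 5 points:

d((-3, 7), (2, -4)) = 12.083
d((-3, 7), (-4, 2)) = 5.099
d((-3, 7), (-3, -1)) = 8.0
d((-3, 7), (4, -2)) = 11.4018
d((2, -4), (-4, 2)) = 8.4853
d((2, -4), (-3, -1)) = 5.831
d((2, -4), (4, -2)) = 2.8284 <-- minimum
d((-4, 2), (-3, -1)) = 3.1623
d((-4, 2), (4, -2)) = 8.9443
d((-3, -1), (4, -2)) = 7.0711

Closest pair: (2, -4) and (4, -2) with distance 2.8284

The closest pair is (2, -4) and (4, -2) with Euclidean distance 2.8284. For 5 points, brute-force pairwise comparison is shown above. For large n, the divide-and-conquer algorithm (sort by x, recurse on halves, check the dividing strip) achieves O(n log n).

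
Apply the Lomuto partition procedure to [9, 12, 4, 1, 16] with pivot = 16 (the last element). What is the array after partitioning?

Lomuto partition with pivot = 16:

Initial array: [9, 12, 4, 1, 16]

arr[0]=9 <= 16: swap with position 0, array becomes [9, 12, 4, 1, 16]
arr[1]=12 <= 16: swap with position 1, array becomes [9, 12, 4, 1, 16]
arr[2]=4 <= 16: swap with position 2, array becomes [9, 12, 4, 1, 16]
arr[3]=1 <= 16: swap with position 3, array becomes [9, 12, 4, 1, 16]

Place pivot at position 4: [9, 12, 4, 1, 16]
Pivot position: 4

After partitioning with pivot 16, the array becomes [9, 12, 4, 1, 16]. The pivot is placed at index 4. All elements to the left of the pivot are <= 16, and all elements to the right are > 16.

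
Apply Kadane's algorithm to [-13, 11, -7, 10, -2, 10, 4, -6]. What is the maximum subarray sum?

Using Kadane's algorithm on [-13, 11, -7, 10, -2, 10, 4, -6]:

Scanning through the array:
Position 1 (value 11): max_ending_here = 11, max_so_far = 11
Position 2 (value -7): max_ending_here = 4, max_so_far = 11
Position 3 (value 10): max_ending_here = 14, max_so_far = 14
Position 4 (value -2): max_ending_here = 12, max_so_far = 14
Position 5 (value 10): max_ending_here = 22, max_so_far = 22
Position 6 (value 4): max_ending_here = 26, max_so_far = 26
Position 7 (value -6): max_ending_here = 20, max_so_far = 26

Maximum subarray: [11, -7, 10, -2, 10, 4]
Maximum sum: 26

The maximum subarray is [11, -7, 10, -2, 10, 4] with sum 26. This subarray runs from index 1 to index 6.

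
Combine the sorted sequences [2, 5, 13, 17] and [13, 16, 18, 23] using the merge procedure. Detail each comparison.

Merging process:

Compare 2 vs 13: take 2 from left. Merged: [2]
Compare 5 vs 13: take 5 from left. Merged: [2, 5]
Compare 13 vs 13: take 13 from left. Merged: [2, 5, 13]
Compare 17 vs 13: take 13 from right. Merged: [2, 5, 13, 13]
Compare 17 vs 16: take 16 from right. Merged: [2, 5, 13, 13, 16]
Compare 17 vs 18: take 17 from left. Merged: [2, 5, 13, 13, 16, 17]
Append remaining from right: [18, 23]. Merged: [2, 5, 13, 13, 16, 17, 18, 23]

Final merged array: [2, 5, 13, 13, 16, 17, 18, 23]
Total comparisons: 6

The merged array is [2, 5, 13, 13, 16, 17, 18, 23], requiring 6 comparisons. The merge step runs in O(n) time where n is the total number of elements.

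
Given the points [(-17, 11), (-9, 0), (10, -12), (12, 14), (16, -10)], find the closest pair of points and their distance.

Computing all pairwise distances among 5 points:

d((-17, 11), (-9, 0)) = 13.6015
d((-17, 11), (10, -12)) = 35.4683
d((-17, 11), (12, 14)) = 29.1548
d((-17, 11), (16, -10)) = 39.1152
d((-9, 0), (10, -12)) = 22.4722
d((-9, 0), (12, 14)) = 25.2389
d((-9, 0), (16, -10)) = 26.9258
d((10, -12), (12, 14)) = 26.0768
d((10, -12), (16, -10)) = 6.3246 <-- minimum
d((12, 14), (16, -10)) = 24.3311

Closest pair: (10, -12) and (16, -10) with distance 6.3246

The closest pair is (10, -12) and (16, -10) with Euclidean distance 6.3246. For 5 points, brute-force pairwise comparison is shown above. For large n, the divide-and-conquer algorithm (sort by x, recurse on halves, check the dividing strip) achieves O(n log n).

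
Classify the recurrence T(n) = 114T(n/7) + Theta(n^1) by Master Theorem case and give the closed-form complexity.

Master Theorem for T(n) = 114T(n/7) + O(n^1):

a = 114, b = 7, c = 1
log_b(a) = log_7(114) = 2.4339

Case 1: c = 1 < log_7(114) = 2.4339
T(n) = O(n^(log_7 114))

For T(n) = 114T(n/7) + O(n^1): log_7(114) = 2.4339. This is Case 1 of the Master Theorem (c < log_b(a), work dominated by leaves), giving O(n^(log_7 114)).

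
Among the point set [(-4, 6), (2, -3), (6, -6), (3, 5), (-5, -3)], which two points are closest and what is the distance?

Computing all pairwise distances among 5 points:

d((-4, 6), (2, -3)) = 10.8167
d((-4, 6), (6, -6)) = 15.6205
d((-4, 6), (3, 5)) = 7.0711
d((-4, 6), (-5, -3)) = 9.0554
d((2, -3), (6, -6)) = 5.0 <-- minimum
d((2, -3), (3, 5)) = 8.0623
d((2, -3), (-5, -3)) = 7.0
d((6, -6), (3, 5)) = 11.4018
d((6, -6), (-5, -3)) = 11.4018
d((3, 5), (-5, -3)) = 11.3137

Closest pair: (2, -3) and (6, -6) with distance 5.0

The closest pair is (2, -3) and (6, -6) with Euclidean distance 5.0. For 5 points, brute-force pairwise comparison is shown above. For large n, the divide-and-conquer algorithm (sort by x, recurse on halves, check the dividing strip) achieves O(n log n).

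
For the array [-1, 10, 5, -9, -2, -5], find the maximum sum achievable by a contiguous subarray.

Using Kadane's algorithm on [-1, 10, 5, -9, -2, -5]:

Scanning through the array:
Position 1 (value 10): max_ending_here = 10, max_so_far = 10
Position 2 (value 5): max_ending_here = 15, max_so_far = 15
Position 3 (value -9): max_ending_here = 6, max_so_far = 15
Position 4 (value -2): max_ending_here = 4, max_so_far = 15
Position 5 (value -5): max_ending_here = -1, max_so_far = 15

Maximum subarray: [10, 5]
Maximum sum: 15

The maximum subarray is [10, 5] with sum 15. This subarray runs from index 1 to index 2.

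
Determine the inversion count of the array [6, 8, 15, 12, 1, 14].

Finding inversions in [6, 8, 15, 12, 1, 14]:

(0, 4): arr[0]=6 > arr[4]=1
(1, 4): arr[1]=8 > arr[4]=1
(2, 3): arr[2]=15 > arr[3]=12
(2, 4): arr[2]=15 > arr[4]=1
(2, 5): arr[2]=15 > arr[5]=14
(3, 4): arr[3]=12 > arr[4]=1

Total inversions: 6

The array has 6 inversion(s): (0,4), (1,4), (2,3), (2,4), (2,5), (3,4). Each pair (i,j) satisfies i < j and arr[i] > arr[j].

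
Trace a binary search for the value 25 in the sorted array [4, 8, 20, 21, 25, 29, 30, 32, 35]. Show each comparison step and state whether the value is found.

Binary search for 25 in [4, 8, 20, 21, 25, 29, 30, 32, 35]:

lo=0, hi=8, mid=4, arr[mid]=25 -> Found target at index 4!

Binary search finds 25 at index 4 after 1 comparisons. The search repeatedly halves the search space by comparing with the middle element.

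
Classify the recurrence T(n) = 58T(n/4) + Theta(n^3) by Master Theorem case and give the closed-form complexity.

Master Theorem for T(n) = 58T(n/4) + O(n^3):

a = 58, b = 4, c = 3
log_b(a) = log_4(58) = 2.9290

Case 3: c = 3 > log_4(58) = 2.9290
T(n) = O(n^3) = O(n^3)

For T(n) = 58T(n/4) + O(n^3): log_4(58) = 2.9290. This is Case 3 of the Master Theorem (c > log_b(a), work dominated by root), giving O(n^3).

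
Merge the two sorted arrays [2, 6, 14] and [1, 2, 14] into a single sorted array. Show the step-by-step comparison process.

Merging process:

Compare 2 vs 1: take 1 from right. Merged: [1]
Compare 2 vs 2: take 2 from left. Merged: [1, 2]
Compare 6 vs 2: take 2 from right. Merged: [1, 2, 2]
Compare 6 vs 14: take 6 from left. Merged: [1, 2, 2, 6]
Compare 14 vs 14: take 14 from left. Merged: [1, 2, 2, 6, 14]
Append remaining from right: [14]. Merged: [1, 2, 2, 6, 14, 14]

Final merged array: [1, 2, 2, 6, 14, 14]
Total comparisons: 5

The merged array is [1, 2, 2, 6, 14, 14], requiring 5 comparisons. The merge step runs in O(n) time where n is the total number of elements.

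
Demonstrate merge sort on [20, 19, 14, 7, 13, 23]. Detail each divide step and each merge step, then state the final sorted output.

Merge sort trace:

Split: [20, 19, 14, 7, 13, 23] -> [20, 19, 14] and [7, 13, 23]
  Split: [20, 19, 14] -> [20] and [19, 14]
    Split: [19, 14] -> [19] and [14]
    Merge: [19] + [14] -> [14, 19]
  Merge: [20] + [14, 19] -> [14, 19, 20]
  Split: [7, 13, 23] -> [7] and [13, 23]
    Split: [13, 23] -> [13] and [23]
    Merge: [13] + [23] -> [13, 23]
  Merge: [7] + [13, 23] -> [7, 13, 23]
Merge: [14, 19, 20] + [7, 13, 23] -> [7, 13, 14, 19, 20, 23]

Final sorted array: [7, 13, 14, 19, 20, 23]

The merge sort proceeds by recursively splitting the array and merging sorted halves.
After all merges, the sorted array is [7, 13, 14, 19, 20, 23].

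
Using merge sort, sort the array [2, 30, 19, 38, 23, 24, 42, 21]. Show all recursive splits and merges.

Merge sort trace:

Split: [2, 30, 19, 38, 23, 24, 42, 21] -> [2, 30, 19, 38] and [23, 24, 42, 21]
  Split: [2, 30, 19, 38] -> [2, 30] and [19, 38]
    Split: [2, 30] -> [2] and [30]
    Merge: [2] + [30] -> [2, 30]
    Split: [19, 38] -> [19] and [38]
    Merge: [19] + [38] -> [19, 38]
  Merge: [2, 30] + [19, 38] -> [2, 19, 30, 38]
  Split: [23, 24, 42, 21] -> [23, 24] and [42, 21]
    Split: [23, 24] -> [23] and [24]
    Merge: [23] + [24] -> [23, 24]
    Split: [42, 21] -> [42] and [21]
    Merge: [42] + [21] -> [21, 42]
  Merge: [23, 24] + [21, 42] -> [21, 23, 24, 42]
Merge: [2, 19, 30, 38] + [21, 23, 24, 42] -> [2, 19, 21, 23, 24, 30, 38, 42]

Final sorted array: [2, 19, 21, 23, 24, 30, 38, 42]

The merge sort proceeds by recursively splitting the array and merging sorted halves.
After all merges, the sorted array is [2, 19, 21, 23, 24, 30, 38, 42].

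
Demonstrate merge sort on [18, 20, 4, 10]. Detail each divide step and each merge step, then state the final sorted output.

Merge sort trace:

Split: [18, 20, 4, 10] -> [18, 20] and [4, 10]
  Split: [18, 20] -> [18] and [20]
  Merge: [18] + [20] -> [18, 20]
  Split: [4, 10] -> [4] and [10]
  Merge: [4] + [10] -> [4, 10]
Merge: [18, 20] + [4, 10] -> [4, 10, 18, 20]

Final sorted array: [4, 10, 18, 20]

The merge sort proceeds by recursively splitting the array and merging sorted halves.
After all merges, the sorted array is [4, 10, 18, 20].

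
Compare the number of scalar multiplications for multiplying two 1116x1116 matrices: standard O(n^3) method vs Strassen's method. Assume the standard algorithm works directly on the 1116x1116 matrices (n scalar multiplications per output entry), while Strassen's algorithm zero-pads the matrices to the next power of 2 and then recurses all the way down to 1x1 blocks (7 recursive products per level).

Matrix multiplication for 1116x1116 matrices:

Strassen's algorithm requires power-of-2 dimensions. Pad 1116x1116 to 2048x2048 (next power of 2).

Standard algorithm: 1116^3 = 1389928896 multiplications
Strassen's algorithm: 7^(log2(2048)) = 7^11 = 1977326743 multiplications
Difference: 1389928896 - 1977326743 = -587397847 (Strassen uses MORE here due to padding overhead — for small or just-over-power-of-2 n, padding can outweigh the per-level savings)

Standard: 1389928896 multiplications (1116^3). Strassen: 1977326743 multiplications (7^11, after padding to 2048x2048). Strassen reduces 8 recursive multiplications to 7 at each level.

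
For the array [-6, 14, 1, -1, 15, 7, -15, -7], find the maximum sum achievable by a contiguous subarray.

Using Kadane's algorithm on [-6, 14, 1, -1, 15, 7, -15, -7]:

Scanning through the array:
Position 1 (value 14): max_ending_here = 14, max_so_far = 14
Position 2 (value 1): max_ending_here = 15, max_so_far = 15
Position 3 (value -1): max_ending_here = 14, max_so_far = 15
Position 4 (value 15): max_ending_here = 29, max_so_far = 29
Position 5 (value 7): max_ending_here = 36, max_so_far = 36
Position 6 (value -15): max_ending_here = 21, max_so_far = 36
Position 7 (value -7): max_ending_here = 14, max_so_far = 36

Maximum subarray: [14, 1, -1, 15, 7]
Maximum sum: 36

The maximum subarray is [14, 1, -1, 15, 7] with sum 36. This subarray runs from index 1 to index 5.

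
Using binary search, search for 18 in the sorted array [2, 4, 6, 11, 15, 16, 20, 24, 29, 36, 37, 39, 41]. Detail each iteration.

Binary search for 18 in [2, 4, 6, 11, 15, 16, 20, 24, 29, 36, 37, 39, 41]:

lo=0, hi=12, mid=6, arr[mid]=20 -> 20 > 18, search left half
lo=0, hi=5, mid=2, arr[mid]=6 -> 6 < 18, search right half
lo=3, hi=5, mid=4, arr[mid]=15 -> 15 < 18, search right half
lo=5, hi=5, mid=5, arr[mid]=16 -> 16 < 18, search right half
lo=6 > hi=5, target 18 not found

Binary search determines that 18 is not in the array after 4 comparisons. The search space was exhausted without finding the target.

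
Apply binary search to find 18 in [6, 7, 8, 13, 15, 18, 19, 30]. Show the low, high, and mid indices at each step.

Binary search for 18 in [6, 7, 8, 13, 15, 18, 19, 30]:

lo=0, hi=7, mid=3, arr[mid]=13 -> 13 < 18, search right half
lo=4, hi=7, mid=5, arr[mid]=18 -> Found target at index 5!

Binary search finds 18 at index 5 after 2 comparisons. The search repeatedly halves the search space by comparing with the middle element.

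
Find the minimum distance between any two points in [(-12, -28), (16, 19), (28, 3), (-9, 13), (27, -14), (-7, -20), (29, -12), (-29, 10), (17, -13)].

Computing all pairwise distances among 9 points:

d((-12, -28), (16, 19)) = 54.7083
d((-12, -28), (28, 3)) = 50.6063
d((-12, -28), (-9, 13)) = 41.1096
d((-12, -28), (27, -14)) = 41.4367
d((-12, -28), (-7, -20)) = 9.434
d((-12, -28), (29, -12)) = 44.0114
d((-12, -28), (-29, 10)) = 41.6293
d((-12, -28), (17, -13)) = 32.6497
d((16, 19), (28, 3)) = 20.0
d((16, 19), (-9, 13)) = 25.7099
d((16, 19), (27, -14)) = 34.7851
d((16, 19), (-7, -20)) = 45.2769
d((16, 19), (29, -12)) = 33.6155
d((16, 19), (-29, 10)) = 45.8912
d((16, 19), (17, -13)) = 32.0156
d((28, 3), (-9, 13)) = 38.3275
d((28, 3), (27, -14)) = 17.0294
d((28, 3), (-7, -20)) = 41.8808
d((28, 3), (29, -12)) = 15.0333
d((28, 3), (-29, 10)) = 57.4282
d((28, 3), (17, -13)) = 19.4165
d((-9, 13), (27, -14)) = 45.0
d((-9, 13), (-7, -20)) = 33.0606
d((-9, 13), (29, -12)) = 45.4863
d((-9, 13), (-29, 10)) = 20.2237
d((-9, 13), (17, -13)) = 36.7696
d((27, -14), (-7, -20)) = 34.5254
d((27, -14), (29, -12)) = 2.8284 <-- minimum
d((27, -14), (-29, 10)) = 60.9262
d((27, -14), (17, -13)) = 10.0499
d((-7, -20), (29, -12)) = 36.8782
d((-7, -20), (-29, 10)) = 37.2022
d((-7, -20), (17, -13)) = 25.0
d((29, -12), (-29, 10)) = 62.0322
d((29, -12), (17, -13)) = 12.0416
d((-29, 10), (17, -13)) = 51.4296

Closest pair: (27, -14) and (29, -12) with distance 2.8284

The closest pair is (27, -14) and (29, -12) with Euclidean distance 2.8284. For 9 points, brute-force pairwise comparison is shown above. For large n, the divide-and-conquer algorithm (sort by x, recurse on halves, check the dividing strip) achieves O(n log n).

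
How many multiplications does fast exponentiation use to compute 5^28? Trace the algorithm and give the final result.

Computing 5^28 by squaring (build up from 5^1; each line after the first costs one multiplication):

5^1 = 5
5^2 = (5^1)^2 = 5^2 = 25
5^3 = 5 * 5^2 = 5 * 25 = 125
5^6 = (5^3)^2 = 125^2 = 15625
5^7 = 5 * 5^6 = 5 * 15625 = 78125
5^14 = (5^7)^2 = 78125^2 = 6103515625
5^28 = (5^14)^2 = 6103515625^2 = 37252902984619140625

Result: 37252902984619140625
Multiplications needed: 6 (6 lines after 5^1)

5^28 = 37252902984619140625. Using exponentiation by squaring, this requires 6 multiplications. The key idea: if the exponent is even, square the half-power; if odd, multiply by the base once.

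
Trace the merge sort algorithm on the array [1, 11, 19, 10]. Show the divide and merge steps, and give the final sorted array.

Merge sort trace:

Split: [1, 11, 19, 10] -> [1, 11] and [19, 10]
  Split: [1, 11] -> [1] and [11]
  Merge: [1] + [11] -> [1, 11]
  Split: [19, 10] -> [19] and [10]
  Merge: [19] + [10] -> [10, 19]
Merge: [1, 11] + [10, 19] -> [1, 10, 11, 19]

Final sorted array: [1, 10, 11, 19]

The merge sort proceeds by recursively splitting the array and merging sorted halves.
After all merges, the sorted array is [1, 10, 11, 19].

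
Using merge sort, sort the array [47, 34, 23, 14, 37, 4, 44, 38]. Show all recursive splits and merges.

Merge sort trace:

Split: [47, 34, 23, 14, 37, 4, 44, 38] -> [47, 34, 23, 14] and [37, 4, 44, 38]
  Split: [47, 34, 23, 14] -> [47, 34] and [23, 14]
    Split: [47, 34] -> [47] and [34]
    Merge: [47] + [34] -> [34, 47]
    Split: [23, 14] -> [23] and [14]
    Merge: [23] + [14] -> [14, 23]
  Merge: [34, 47] + [14, 23] -> [14, 23, 34, 47]
  Split: [37, 4, 44, 38] -> [37, 4] and [44, 38]
    Split: [37, 4] -> [37] and [4]
    Merge: [37] + [4] -> [4, 37]
    Split: [44, 38] -> [44] and [38]
    Merge: [44] + [38] -> [38, 44]
  Merge: [4, 37] + [38, 44] -> [4, 37, 38, 44]
Merge: [14, 23, 34, 47] + [4, 37, 38, 44] -> [4, 14, 23, 34, 37, 38, 44, 47]

Final sorted array: [4, 14, 23, 34, 37, 38, 44, 47]

The merge sort proceeds by recursively splitting the array and merging sorted halves.
After all merges, the sorted array is [4, 14, 23, 34, 37, 38, 44, 47].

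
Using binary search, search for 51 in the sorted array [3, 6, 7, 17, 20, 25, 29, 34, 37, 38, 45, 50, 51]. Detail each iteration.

Binary search for 51 in [3, 6, 7, 17, 20, 25, 29, 34, 37, 38, 45, 50, 51]:

lo=0, hi=12, mid=6, arr[mid]=29 -> 29 < 51, search right half
lo=7, hi=12, mid=9, arr[mid]=38 -> 38 < 51, search right half
lo=10, hi=12, mid=11, arr[mid]=50 -> 50 < 51, search right half
lo=12, hi=12, mid=12, arr[mid]=51 -> Found target at index 12!

Binary search finds 51 at index 12 after 4 comparisons. The search repeatedly halves the search space by comparing with the middle element.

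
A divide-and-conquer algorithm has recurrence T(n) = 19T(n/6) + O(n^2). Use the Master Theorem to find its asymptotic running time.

Master Theorem for T(n) = 19T(n/6) + O(n^2):

a = 19, b = 6, c = 2
log_b(a) = log_6(19) = 1.6433

Case 3: c = 2 > log_6(19) = 1.6433
T(n) = O(n^2) = O(n^2)

For T(n) = 19T(n/6) + O(n^2): log_6(19) = 1.6433. This is Case 3 of the Master Theorem (c > log_b(a), work dominated by root), giving O(n^2).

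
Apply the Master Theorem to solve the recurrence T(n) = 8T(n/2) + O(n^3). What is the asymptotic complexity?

Master Theorem for T(n) = 8T(n/2) + O(n^3):

a = 8, b = 2, c = 3
log_b(a) = log_2(8) = 3.0000

Case 2: c = 3 = log_2(8) = 3.0000
T(n) = O(n^3 log n) = O(n^3 log n)

For T(n) = 8T(n/2) + O(n^3): log_2(8) = 3.0000. This is Case 2 of the Master Theorem (c = log_b(a), equal work at all levels), giving O(n^3 log n).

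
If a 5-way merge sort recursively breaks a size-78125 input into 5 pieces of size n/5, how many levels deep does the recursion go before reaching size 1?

For divide and conquer with division factor 5:

Problem sizes at each level:
Level 0: 78125
Level 1: 15625
Level 2: 3125
Level 3: 625
Level 4: 125
Level 5: 25
Level 6: 5
Level 7: 1

The root is level 0 and the size-1 base case is level 7 (the tree spans levels 0 through 7, i.e. 8 levels counting the root), so the depth is the number of divisions: log_5(78125) = 7

The recursion tree depth is log_5(78125) = 7. At each level, the problem size is divided by 5, so it takes 7 divisions to reduce to a base case of size 1. The algorithm makes 5 recursive calls at each level.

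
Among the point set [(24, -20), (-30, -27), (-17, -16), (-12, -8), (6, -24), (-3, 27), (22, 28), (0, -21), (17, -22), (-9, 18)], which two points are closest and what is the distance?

Computing all pairwise distances among 10 points:

d((24, -20), (-30, -27)) = 54.4518
d((24, -20), (-17, -16)) = 41.1947
d((24, -20), (-12, -8)) = 37.9473
d((24, -20), (6, -24)) = 18.4391
d((24, -20), (-3, 27)) = 54.2033
d((24, -20), (22, 28)) = 48.0416
d((24, -20), (0, -21)) = 24.0208
d((24, -20), (17, -22)) = 7.2801
d((24, -20), (-9, 18)) = 50.3289
d((-30, -27), (-17, -16)) = 17.0294
d((-30, -27), (-12, -8)) = 26.1725
d((-30, -27), (6, -24)) = 36.1248
d((-30, -27), (-3, 27)) = 60.3738
d((-30, -27), (22, 28)) = 75.6902
d((-30, -27), (0, -21)) = 30.5941
d((-30, -27), (17, -22)) = 47.2652
d((-30, -27), (-9, 18)) = 49.6588
d((-17, -16), (-12, -8)) = 9.434
d((-17, -16), (6, -24)) = 24.3516
d((-17, -16), (-3, 27)) = 45.2217
d((-17, -16), (22, 28)) = 58.7963
d((-17, -16), (0, -21)) = 17.72
d((-17, -16), (17, -22)) = 34.5254
d((-17, -16), (-9, 18)) = 34.9285
d((-12, -8), (6, -24)) = 24.0832
d((-12, -8), (-3, 27)) = 36.1386
d((-12, -8), (22, 28)) = 49.5177
d((-12, -8), (0, -21)) = 17.6918
d((-12, -8), (17, -22)) = 32.2025
d((-12, -8), (-9, 18)) = 26.1725
d((6, -24), (-3, 27)) = 51.788
d((6, -24), (22, 28)) = 54.4059
d((6, -24), (0, -21)) = 6.7082 <-- minimum
d((6, -24), (17, -22)) = 11.1803
d((6, -24), (-9, 18)) = 44.5982
d((-3, 27), (22, 28)) = 25.02
d((-3, 27), (0, -21)) = 48.0937
d((-3, 27), (17, -22)) = 52.9245
d((-3, 27), (-9, 18)) = 10.8167
d((22, 28), (0, -21)) = 53.7122
d((22, 28), (17, -22)) = 50.2494
d((22, 28), (-9, 18)) = 32.573
d((0, -21), (17, -22)) = 17.0294
d((0, -21), (-9, 18)) = 40.025
d((17, -22), (-9, 18)) = 47.7074

Closest pair: (6, -24) and (0, -21) with distance 6.7082

The closest pair is (6, -24) and (0, -21) with Euclidean distance 6.7082. For 10 points, brute-force pairwise comparison is shown above. For large n, the divide-and-conquer algorithm (sort by x, recurse on halves, check the dividing strip) achieves O(n log n).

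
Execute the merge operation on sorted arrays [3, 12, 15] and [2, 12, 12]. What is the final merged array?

Merging process:

Compare 3 vs 2: take 2 from right. Merged: [2]
Compare 3 vs 12: take 3 from left. Merged: [2, 3]
Compare 12 vs 12: take 12 from left. Merged: [2, 3, 12]
Compare 15 vs 12: take 12 from right. Merged: [2, 3, 12, 12]
Compare 15 vs 12: take 12 from right. Merged: [2, 3, 12, 12, 12]
Append remaining from left: [15]. Merged: [2, 3, 12, 12, 12, 15]

Final merged array: [2, 3, 12, 12, 12, 15]
Total comparisons: 5

The merged array is [2, 3, 12, 12, 12, 15], requiring 5 comparisons. The merge step runs in O(n) time where n is the total number of elements.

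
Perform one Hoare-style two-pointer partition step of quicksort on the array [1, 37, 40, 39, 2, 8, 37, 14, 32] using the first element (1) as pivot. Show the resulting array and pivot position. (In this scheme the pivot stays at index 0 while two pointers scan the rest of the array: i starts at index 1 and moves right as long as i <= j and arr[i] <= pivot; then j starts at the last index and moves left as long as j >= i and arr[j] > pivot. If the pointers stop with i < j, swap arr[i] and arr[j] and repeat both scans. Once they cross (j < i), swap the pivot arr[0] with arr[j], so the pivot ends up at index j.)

Hoare-style two-pointer partition with pivot = 1:

Initial array: [1, 37, 40, 39, 2, 8, 37, 14, 32]

Pointers start at i = 1, j = 8.
i ends at 1, j ends at 0: the pointers have crossed (j < i), so scanning stops.

j = 0, so swapping arr[0] with arr[j] leaves the pivot at position 0: [1, 37, 40, 39, 2, 8, 37, 14, 32]
Pivot position: 0

After partitioning with pivot 1, the array becomes [1, 37, 40, 39, 2, 8, 37, 14, 32]. The pivot is placed at index 0. All elements to the left of the pivot are <= 1, and all elements to the right are > 1.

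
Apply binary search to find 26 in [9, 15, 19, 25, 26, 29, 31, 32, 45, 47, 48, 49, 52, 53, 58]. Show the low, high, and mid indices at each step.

Binary search for 26 in [9, 15, 19, 25, 26, 29, 31, 32, 45, 47, 48, 49, 52, 53, 58]:

lo=0, hi=14, mid=7, arr[mid]=32 -> 32 > 26, search left half
lo=0, hi=6, mid=3, arr[mid]=25 -> 25 < 26, search right half
lo=4, hi=6, mid=5, arr[mid]=29 -> 29 > 26, search left half
lo=4, hi=4, mid=4, arr[mid]=26 -> Found target at index 4!

Binary search finds 26 at index 4 after 4 comparisons. The search repeatedly halves the search space by comparing with the middle element.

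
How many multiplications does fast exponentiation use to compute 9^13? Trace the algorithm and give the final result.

Computing 9^13 by squaring (build up from 9^1; each line after the first costs one multiplication):

9^1 = 9
9^2 = (9^1)^2 = 9^2 = 81
9^3 = 9 * 9^2 = 9 * 81 = 729
9^6 = (9^3)^2 = 729^2 = 531441
9^12 = (9^6)^2 = 531441^2 = 282429536481
9^13 = 9 * 9^12 = 9 * 282429536481 = 2541865828329

Result: 2541865828329
Multiplications needed: 5 (5 lines after 9^1)

9^13 = 2541865828329. Using exponentiation by squaring, this requires 5 multiplications. The key idea: if the exponent is even, square the half-power; if odd, multiply by the base once.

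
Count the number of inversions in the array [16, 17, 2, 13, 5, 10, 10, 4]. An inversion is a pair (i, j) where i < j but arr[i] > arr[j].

Finding inversions in [16, 17, 2, 13, 5, 10, 10, 4]:

(0, 2): arr[0]=16 > arr[2]=2
(0, 3): arr[0]=16 > arr[3]=13
(0, 4): arr[0]=16 > arr[4]=5
(0, 5): arr[0]=16 > arr[5]=10
(0, 6): arr[0]=16 > arr[6]=10
(0, 7): arr[0]=16 > arr[7]=4
(1, 2): arr[1]=17 > arr[2]=2
(1, 3): arr[1]=17 > arr[3]=13
(1, 4): arr[1]=17 > arr[4]=5
(1, 5): arr[1]=17 > arr[5]=10
(1, 6): arr[1]=17 > arr[6]=10
(1, 7): arr[1]=17 > arr[7]=4
(3, 4): arr[3]=13 > arr[4]=5
(3, 5): arr[3]=13 > arr[5]=10
(3, 6): arr[3]=13 > arr[6]=10
(3, 7): arr[3]=13 > arr[7]=4
(4, 7): arr[4]=5 > arr[7]=4
(5, 7): arr[5]=10 > arr[7]=4
(6, 7): arr[6]=10 > arr[7]=4

Total inversions: 19

The array has 19 inversion(s): (0,2), (0,3), (0,4), (0,5), (0,6), (0,7), (1,2), (1,3), (1,4), (1,5), (1,6), (1,7), (3,4), (3,5), (3,6), (3,7), (4,7), (5,7), (6,7). Each pair (i,j) satisfies i < j and arr[i] > arr[j].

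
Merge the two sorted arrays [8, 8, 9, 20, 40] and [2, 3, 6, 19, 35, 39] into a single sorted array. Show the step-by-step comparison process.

Merging process:

Compare 8 vs 2: take 2 from right. Merged: [2]
Compare 8 vs 3: take 3 from right. Merged: [2, 3]
Compare 8 vs 6: take 6 from right. Merged: [2, 3, 6]
Compare 8 vs 19: take 8 from left. Merged: [2, 3, 6, 8]
Compare 8 vs 19: take 8 from left. Merged: [2, 3, 6, 8, 8]
Compare 9 vs 19: take 9 from left. Merged: [2, 3, 6, 8, 8, 9]
Compare 20 vs 19: take 19 from right. Merged: [2, 3, 6, 8, 8, 9, 19]
Compare 20 vs 35: take 20 from left. Merged: [2, 3, 6, 8, 8, 9, 19, 20]
Compare 40 vs 35: take 35 from right. Merged: [2, 3, 6, 8, 8, 9, 19, 20, 35]
Compare 40 vs 39: take 39 from right. Merged: [2, 3, 6, 8, 8, 9, 19, 20, 35, 39]
Append remaining from left: [40]. Merged: [2, 3, 6, 8, 8, 9, 19, 20, 35, 39, 40]

Final merged array: [2, 3, 6, 8, 8, 9, 19, 20, 35, 39, 40]
Total comparisons: 10

The merged array is [2, 3, 6, 8, 8, 9, 19, 20, 35, 39, 40], requiring 10 comparisons. The merge step runs in O(n) time where n is the total number of elements.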